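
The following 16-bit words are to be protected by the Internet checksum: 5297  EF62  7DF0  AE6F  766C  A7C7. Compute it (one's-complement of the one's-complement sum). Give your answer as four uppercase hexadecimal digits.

One's-complement addition (fold any carry out of bit 15 back into bit 0):
  0x5297 + 0xEF62 = 0x141F9 → wrap carry → 0x41FA
  0x41FA + 0x7DF0 = 0x0BFEA
  0xBFEA + 0xAE6F = 0x16E59 → wrap carry → 0x6E5A
  0x6E5A + 0x766C = 0x0E4C6
  0xE4C6 + 0xA7C7 = 0x18C8D → wrap carry → 0x8C8E
One's-complement sum = 0x8C8E.
Checksum = ~0x8C8E & 0xFFFF = 0x7371.

7371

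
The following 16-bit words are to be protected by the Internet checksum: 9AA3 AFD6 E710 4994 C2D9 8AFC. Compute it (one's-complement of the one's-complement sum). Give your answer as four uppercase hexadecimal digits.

370A

One's-complement addition (fold any carry out of bit 15 back into bit 0):
  0x9AA3 + 0xAFD6 = 0x14A79 → wrap carry → 0x4A7A
  0x4A7A + 0xE710 = 0x1318A → wrap carry → 0x318B
  0x318B + 0x4994 = 0x07B1F
  0x7B1F + 0xC2D9 = 0x13DF8 → wrap carry → 0x3DF9
  0x3DF9 + 0x8AFC = 0x0C8F5
One's-complement sum = 0xC8F5.
Checksum = ~0xC8F5 & 0xFFFF = 0x370A.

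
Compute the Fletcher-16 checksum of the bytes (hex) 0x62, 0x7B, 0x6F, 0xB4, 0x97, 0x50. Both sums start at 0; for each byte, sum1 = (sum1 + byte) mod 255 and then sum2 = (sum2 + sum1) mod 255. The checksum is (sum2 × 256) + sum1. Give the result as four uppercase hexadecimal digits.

13E9

Running sums (mod 255):
  after byte 0 (0x62): sum1=98, sum2=98
  after byte 1 (0x7B): sum1=221, sum2=64
  after byte 2 (0x6F): sum1=77, sum2=141
  after byte 3 (0xB4): sum1=2, sum2=143
  after byte 4 (0x97): sum1=153, sum2=41
  after byte 5 (0x50): sum1=233, sum2=19
Checksum = sum2·256 + sum1 = 19·256 + 233 = 5097 = 0x13E9.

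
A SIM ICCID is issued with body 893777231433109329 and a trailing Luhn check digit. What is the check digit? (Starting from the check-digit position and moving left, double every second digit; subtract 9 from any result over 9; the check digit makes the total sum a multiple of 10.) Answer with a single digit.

0

Partial digits right→left: 9 2 3 9 0 1 3 3 4 1 3 2 7 7 7 3 9 8
Double every second digit counting from the check-digit position (so the 1st, 3rd, 5th, ... of the partial from the right).
  doubled (with −9 where >9): 9 6 0 6 8 6 5 5 9 → sum 54
  kept as-is: 2 9 1 3 1 2 7 3 8 → sum 36
Total = 54 + 36 = 90.
Check digit = (10 − (90 mod 10)) mod 10 = 0.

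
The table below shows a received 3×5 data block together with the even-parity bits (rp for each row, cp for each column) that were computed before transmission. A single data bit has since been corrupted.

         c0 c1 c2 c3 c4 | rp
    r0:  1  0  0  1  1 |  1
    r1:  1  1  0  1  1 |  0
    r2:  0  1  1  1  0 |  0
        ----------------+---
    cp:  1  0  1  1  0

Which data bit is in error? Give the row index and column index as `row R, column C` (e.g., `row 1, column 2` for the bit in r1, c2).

Recompute each row's even parity and compare to rp:
  r0: data parity 1, sent rp 1 → ok
  r1: data parity 0, sent rp 0 → ok
  r2: data parity 1, sent rp 0 → mismatch
Recompute each column's even parity and compare to cp:
  c0: data parity 0, sent cp 1 → mismatch
  c1: data parity 0, sent cp 0 → ok
  c2: data parity 1, sent cp 1 → ok
  c3: data parity 1, sent cp 1 → ok
  c4: data parity 0, sent cp 0 → ok
Exactly one row (r2) and one column (c0) fail → the flipped bit is at their intersection.

row 2, column 0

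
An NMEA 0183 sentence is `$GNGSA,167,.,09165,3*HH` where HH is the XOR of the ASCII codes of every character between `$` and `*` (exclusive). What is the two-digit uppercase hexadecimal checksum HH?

4A

XOR the ASCII codes of the payload characters:
  'G' = 0x47 → acc = 0x47
  'N' = 0x4E → acc = 0x09
  'G' = 0x47 → acc = 0x4E
  'S' = 0x53 → acc = 0x1D
  'A' = 0x41 → acc = 0x5C
  ',' = 0x2C → acc = 0x70
  '1' = 0x31 → acc = 0x41
  '6' = 0x36 → acc = 0x77
  '7' = 0x37 → acc = 0x40
  ',' = 0x2C → acc = 0x6C
  '.' = 0x2E → acc = 0x42
  ',' = 0x2C → acc = 0x6E
  '0' = 0x30 → acc = 0x5E
  '9' = 0x39 → acc = 0x67
  '1' = 0x31 → acc = 0x56
  '6' = 0x36 → acc = 0x60
  '5' = 0x35 → acc = 0x55
  ',' = 0x2C → acc = 0x79
  '3' = 0x33 → acc = 0x4A
Checksum = 0x4A.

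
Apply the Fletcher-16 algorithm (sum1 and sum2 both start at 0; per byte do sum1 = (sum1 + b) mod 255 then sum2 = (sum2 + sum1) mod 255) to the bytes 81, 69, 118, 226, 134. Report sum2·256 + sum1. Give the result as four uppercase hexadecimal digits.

5B76

Running sums (mod 255):
  after byte 0 (81): sum1=81, sum2=81
  after byte 1 (69): sum1=150, sum2=231
  after byte 2 (118): sum1=13, sum2=244
  after byte 3 (226): sum1=239, sum2=228
  after byte 4 (134): sum1=118, sum2=91
Checksum = sum2·256 + sum1 = 91·256 + 118 = 23414 = 0x5B76.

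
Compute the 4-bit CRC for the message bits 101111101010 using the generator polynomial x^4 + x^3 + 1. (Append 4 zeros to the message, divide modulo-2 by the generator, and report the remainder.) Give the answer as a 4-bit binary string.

1010

Append 4 zeros: 1011111010100000. Divide by 11001 (XOR where the leading bit is 1):
  pos 0: 10111 XOR 11001 = 01110
  pos 1: 11101 XOR 11001 = 00100
  pos 3: 10010 XOR 11001 = 01011
  pos 4: 10111 XOR 11001 = 01110
  pos 5: 11100 XOR 11001 = 00101
  pos 7: 10110 XOR 11001 = 01111
  pos 8: 11110 XOR 11001 = 00111
  pos 10: 11100 XOR 11001 = 00101
Remainder (last 4 bits) = 1010. This is the CRC / FCS.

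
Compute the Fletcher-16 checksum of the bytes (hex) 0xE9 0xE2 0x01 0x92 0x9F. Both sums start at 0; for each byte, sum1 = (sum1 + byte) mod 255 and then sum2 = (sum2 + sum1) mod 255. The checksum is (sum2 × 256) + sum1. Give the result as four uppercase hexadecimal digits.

Running sums (mod 255):
  after byte 0 (0xE9): sum1=233, sum2=233
  after byte 1 (0xE2): sum1=204, sum2=182
  after byte 2 (0x01): sum1=205, sum2=132
  after byte 3 (0x92): sum1=96, sum2=228
  after byte 4 (0x9F): sum1=0, sum2=228
Checksum = sum2·256 + sum1 = 228·256 + 0 = 58368 = 0xE400.

E400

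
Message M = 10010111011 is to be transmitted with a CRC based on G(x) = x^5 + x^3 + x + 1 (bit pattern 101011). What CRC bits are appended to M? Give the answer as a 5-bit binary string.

Append 5 zeros: 1001011101100000. Divide by 101011 (XOR where the leading bit is 1):
  pos 0: 100101 XOR 101011 = 001110
  pos 2: 111011 XOR 101011 = 010000
  pos 3: 100000 XOR 101011 = 001011
  pos 5: 101111 XOR 101011 = 000100
  pos 8: 100000 XOR 101011 = 001011
  pos 10: 101100 XOR 101011 = 000111
Remainder (last 5 bits) = 00111. This is the CRC / FCS.

00111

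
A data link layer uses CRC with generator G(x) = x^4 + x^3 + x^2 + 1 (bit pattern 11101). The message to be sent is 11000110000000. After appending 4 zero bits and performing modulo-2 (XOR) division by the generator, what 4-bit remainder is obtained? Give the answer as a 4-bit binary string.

Append 4 zeros: 110001100000000000. Divide by 11101 (XOR where the leading bit is 1):
  pos 0: 11000 XOR 11101 = 00101
  pos 2: 10111 XOR 11101 = 01010
  pos 3: 10100 XOR 11101 = 01001
  pos 4: 10010 XOR 11101 = 01111
  pos 5: 11110 XOR 11101 = 00011
  pos 8: 11000 XOR 11101 = 00101
  pos 10: 10100 XOR 11101 = 01001
  pos 11: 10010 XOR 11101 = 01111
  pos 12: 11110 XOR 11101 = 00011
Remainder (last 4 bits) = 0110. This is the CRC / FCS.

0110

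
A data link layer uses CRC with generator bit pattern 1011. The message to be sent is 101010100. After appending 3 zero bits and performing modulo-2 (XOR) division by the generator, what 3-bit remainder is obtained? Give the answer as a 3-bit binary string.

Append 3 zeros: 101010100000. Divide by 1011 (XOR where the leading bit is 1):
  pos 0: 1010 XOR 1011 = 0001
  pos 3: 1101 XOR 1011 = 0110
  pos 4: 1100 XOR 1011 = 0111
  pos 5: 1110 XOR 1011 = 0101
  pos 6: 1010 XOR 1011 = 0001
Remainder (last 3 bits) = 100. This is the CRC / FCS.

100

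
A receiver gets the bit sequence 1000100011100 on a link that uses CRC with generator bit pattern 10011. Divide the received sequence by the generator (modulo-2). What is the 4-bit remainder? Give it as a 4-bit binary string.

0101

Modulo-2 division of 1000100011100 by 10011:
  pos 0: 10001 XOR 10011 = 00010
  pos 3: 10000 XOR 10011 = 00011
  pos 6: 11111 XOR 10011 = 01100
  pos 7: 11000 XOR 10011 = 01011
  pos 8: 10110 XOR 10011 = 00101
Remainder = 0101 (nonzero — an error is detected).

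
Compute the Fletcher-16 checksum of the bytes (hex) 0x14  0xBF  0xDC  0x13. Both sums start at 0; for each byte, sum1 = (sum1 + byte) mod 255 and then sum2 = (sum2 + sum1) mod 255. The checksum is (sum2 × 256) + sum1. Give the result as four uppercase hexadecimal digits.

Running sums (mod 255):
  after byte 0 (0x14): sum1=20, sum2=20
  after byte 1 (0xBF): sum1=211, sum2=231
  after byte 2 (0xDC): sum1=176, sum2=152
  after byte 3 (0x13): sum1=195, sum2=92
Checksum = sum2·256 + sum1 = 92·256 + 195 = 23747 = 0x5CC3.

5CC3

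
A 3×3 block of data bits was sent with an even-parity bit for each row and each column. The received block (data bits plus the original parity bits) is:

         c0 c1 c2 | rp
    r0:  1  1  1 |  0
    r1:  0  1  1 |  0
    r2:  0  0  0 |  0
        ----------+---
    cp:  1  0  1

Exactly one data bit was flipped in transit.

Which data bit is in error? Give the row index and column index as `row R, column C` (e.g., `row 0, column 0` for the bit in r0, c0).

row 0, column 2

Recompute each row's even parity and compare to rp:
  r0: data parity 1, sent rp 0 → mismatch
  r1: data parity 0, sent rp 0 → ok
  r2: data parity 0, sent rp 0 → ok
Recompute each column's even parity and compare to cp:
  c0: data parity 1, sent cp 1 → ok
  c1: data parity 0, sent cp 0 → ok
  c2: data parity 0, sent cp 1 → mismatch
Exactly one row (r0) and one column (c2) fail → the flipped bit is at their intersection.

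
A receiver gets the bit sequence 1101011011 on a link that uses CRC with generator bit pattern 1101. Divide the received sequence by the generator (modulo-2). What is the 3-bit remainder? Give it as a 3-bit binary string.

001

Modulo-2 division of 1101011011 by 1101:
  pos 0: 1101 XOR 1101 = 0000
  pos 5: 1101 XOR 1101 = 0000
Remainder = 001 (nonzero — an error is detected).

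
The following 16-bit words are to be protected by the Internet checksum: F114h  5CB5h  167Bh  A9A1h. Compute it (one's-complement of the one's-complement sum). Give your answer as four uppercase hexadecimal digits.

One's-complement addition (fold any carry out of bit 15 back into bit 0):
  0xF114 + 0x5CB5 = 0x14DC9 → wrap carry → 0x4DCA
  0x4DCA + 0x167B = 0x06445
  0x6445 + 0xA9A1 = 0x10DE6 → wrap carry → 0x0DE7
One's-complement sum = 0x0DE7.
Checksum = ~0x0DE7 & 0xFFFF = 0xF218.

F218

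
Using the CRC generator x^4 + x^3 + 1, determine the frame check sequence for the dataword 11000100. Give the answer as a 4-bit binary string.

Append 4 zeros: 110001000000. Divide by 11001 (XOR where the leading bit is 1):
  pos 0: 11000 XOR 11001 = 00001
  pos 4: 11000 XOR 11001 = 00001
Remainder (last 4 bits) = 1000. This is the CRC / FCS.

1000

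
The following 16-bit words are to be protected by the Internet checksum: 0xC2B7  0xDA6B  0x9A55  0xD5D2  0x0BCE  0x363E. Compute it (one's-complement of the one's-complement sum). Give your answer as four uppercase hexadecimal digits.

B0A7

One's-complement addition (fold any carry out of bit 15 back into bit 0):
  0xC2B7 + 0xDA6B = 0x19D22 → wrap carry → 0x9D23
  0x9D23 + 0x9A55 = 0x13778 → wrap carry → 0x3779
  0x3779 + 0xD5D2 = 0x10D4B → wrap carry → 0x0D4C
  0x0D4C + 0x0BCE = 0x0191A
  0x191A + 0x363E = 0x04F58
One's-complement sum = 0x4F58.
Checksum = ~0x4F58 & 0xFFFF = 0xB0A7.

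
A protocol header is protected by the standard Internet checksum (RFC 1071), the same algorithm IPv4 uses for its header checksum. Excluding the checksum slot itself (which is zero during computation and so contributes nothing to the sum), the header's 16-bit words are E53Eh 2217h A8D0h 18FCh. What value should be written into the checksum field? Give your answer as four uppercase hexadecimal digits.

One's-complement addition (fold any carry out of bit 15 back into bit 0):
  0xE53E + 0x2217 = 0x10755 → wrap carry → 0x0756
  0x0756 + 0xA8D0 = 0x0B026
  0xB026 + 0x18FC = 0x0C922
One's-complement sum = 0xC922.
Checksum = ~0xC922 & 0xFFFF = 0x36DD.

36DD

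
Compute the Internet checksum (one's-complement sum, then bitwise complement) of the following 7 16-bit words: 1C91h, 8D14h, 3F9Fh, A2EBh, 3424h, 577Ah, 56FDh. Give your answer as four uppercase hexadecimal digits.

9133

One's-complement addition (fold any carry out of bit 15 back into bit 0):
  0x1C91 + 0x8D14 = 0x0A9A5
  0xA9A5 + 0x3F9F = 0x0E944
  0xE944 + 0xA2EB = 0x18C2F → wrap carry → 0x8C30
  0x8C30 + 0x3424 = 0x0C054
  0xC054 + 0x577A = 0x117CE → wrap carry → 0x17CF
  0x17CF + 0x56FD = 0x06ECC
One's-complement sum = 0x6ECC.
Checksum = ~0x6ECC & 0xFFFF = 0x9133.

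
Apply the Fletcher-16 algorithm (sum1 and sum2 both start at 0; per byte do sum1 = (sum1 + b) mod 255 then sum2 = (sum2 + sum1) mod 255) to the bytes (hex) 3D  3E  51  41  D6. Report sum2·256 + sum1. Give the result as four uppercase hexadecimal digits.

Running sums (mod 255):
  after byte 0 (3D): sum1=61, sum2=61
  after byte 1 (3E): sum1=123, sum2=184
  after byte 2 (51): sum1=204, sum2=133
  after byte 3 (41): sum1=14, sum2=147
  after byte 4 (D6): sum1=228, sum2=120
Checksum = sum2·256 + sum1 = 120·256 + 228 = 30948 = 0x78E4.

78E4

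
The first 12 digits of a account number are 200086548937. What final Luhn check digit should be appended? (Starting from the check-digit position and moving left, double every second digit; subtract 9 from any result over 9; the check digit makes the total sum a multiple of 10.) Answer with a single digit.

Partial digits right→left: 7 3 9 8 4 5 6 8 0 0 0 2
Double every second digit counting from the check-digit position (so the 1st, 3rd, 5th, ... of the partial from the right).
  doubled (with −9 where >9): 5 9 8 3 0 0 → sum 25
  kept as-is: 3 8 5 8 0 2 → sum 26
Total = 25 + 26 = 51.
Check digit = (10 − (51 mod 10)) mod 10 = 9.

9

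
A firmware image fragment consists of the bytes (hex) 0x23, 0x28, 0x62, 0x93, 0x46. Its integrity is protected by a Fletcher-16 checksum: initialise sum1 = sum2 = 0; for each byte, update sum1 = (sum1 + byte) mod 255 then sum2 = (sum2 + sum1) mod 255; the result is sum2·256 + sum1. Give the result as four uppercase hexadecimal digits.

E487

Running sums (mod 255):
  after byte 0 (0x23): sum1=35, sum2=35
  after byte 1 (0x28): sum1=75, sum2=110
  after byte 2 (0x62): sum1=173, sum2=28
  after byte 3 (0x93): sum1=65, sum2=93
  after byte 4 (0x46): sum1=135, sum2=228
Checksum = sum2·256 + sum1 = 228·256 + 135 = 58503 = 0xE487.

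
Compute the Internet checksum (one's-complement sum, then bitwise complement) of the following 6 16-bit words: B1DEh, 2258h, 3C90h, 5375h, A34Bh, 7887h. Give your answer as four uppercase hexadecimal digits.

7FF0

One's-complement addition (fold any carry out of bit 15 back into bit 0):
  0xB1DE + 0x2258 = 0x0D436
  0xD436 + 0x3C90 = 0x110C6 → wrap carry → 0x10C7
  0x10C7 + 0x5375 = 0x0643C
  0x643C + 0xA34B = 0x10787 → wrap carry → 0x0788
  0x0788 + 0x7887 = 0x0800F
One's-complement sum = 0x800F.
Checksum = ~0x800F & 0xFFFF = 0x7FF0.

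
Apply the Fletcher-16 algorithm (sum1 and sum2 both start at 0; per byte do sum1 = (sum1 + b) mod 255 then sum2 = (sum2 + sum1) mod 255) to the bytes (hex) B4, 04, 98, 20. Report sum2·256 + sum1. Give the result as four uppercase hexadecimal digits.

3071

Running sums (mod 255):
  after byte 0 (B4): sum1=180, sum2=180
  after byte 1 (04): sum1=184, sum2=109
  after byte 2 (98): sum1=81, sum2=190
  after byte 3 (20): sum1=113, sum2=48
Checksum = sum2·256 + sum1 = 48·256 + 113 = 12401 = 0x3071.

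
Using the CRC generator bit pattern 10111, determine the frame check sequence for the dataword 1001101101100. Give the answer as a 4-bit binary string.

Append 4 zeros: 10011011011000000. Divide by 10111 (XOR where the leading bit is 1):
  pos 0: 10011 XOR 10111 = 00100
  pos 2: 10001 XOR 10111 = 00110
  pos 4: 11010 XOR 10111 = 01101
  pos 5: 11011 XOR 10111 = 01100
  pos 6: 11001 XOR 10111 = 01110
  pos 7: 11100 XOR 10111 = 01011
  pos 8: 10110 XOR 10111 = 00001
  pos 12: 10000 XOR 10111 = 00111
Remainder (last 4 bits) = 0111. This is the CRC / FCS.

0111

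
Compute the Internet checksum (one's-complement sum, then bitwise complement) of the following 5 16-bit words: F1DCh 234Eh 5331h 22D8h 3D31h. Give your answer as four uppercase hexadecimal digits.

379A

One's-complement addition (fold any carry out of bit 15 back into bit 0):
  0xF1DC + 0x234E = 0x1152A → wrap carry → 0x152B
  0x152B + 0x5331 = 0x0685C
  0x685C + 0x22D8 = 0x08B34
  0x8B34 + 0x3D31 = 0x0C865
One's-complement sum = 0xC865.
Checksum = ~0xC865 & 0xFFFF = 0x379A.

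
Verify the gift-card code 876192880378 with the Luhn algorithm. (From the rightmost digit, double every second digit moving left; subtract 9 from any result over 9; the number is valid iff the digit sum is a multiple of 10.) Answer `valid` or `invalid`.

From the right, keep odd positions and double even positions (subtract 9 from any doubled value over 9):
  doubled (positions 2,4,...): 5 0 7 9 3 7 → sum 31
  kept (positions 1,3,...): 8 3 8 2 1 7 → sum 29
Total = 60.
60 mod 10 = 0, so the number is valid.

valid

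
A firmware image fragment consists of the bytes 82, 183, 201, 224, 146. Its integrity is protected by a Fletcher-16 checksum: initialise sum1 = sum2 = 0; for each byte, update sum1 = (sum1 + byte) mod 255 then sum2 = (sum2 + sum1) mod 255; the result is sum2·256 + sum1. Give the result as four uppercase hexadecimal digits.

Running sums (mod 255):
  after byte 0 (82): sum1=82, sum2=82
  after byte 1 (183): sum1=10, sum2=92
  after byte 2 (201): sum1=211, sum2=48
  after byte 3 (224): sum1=180, sum2=228
  after byte 4 (146): sum1=71, sum2=44
Checksum = sum2·256 + sum1 = 44·256 + 71 = 11335 = 0x2C47.

2C47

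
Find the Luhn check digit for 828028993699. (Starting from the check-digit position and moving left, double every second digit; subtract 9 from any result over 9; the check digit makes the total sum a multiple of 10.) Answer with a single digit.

Partial digits right→left: 9 9 6 3 9 9 8 2 0 8 2 8
Double every second digit counting from the check-digit position (so the 1st, 3rd, 5th, ... of the partial from the right).
  doubled (with −9 where >9): 9 3 9 7 0 4 → sum 32
  kept as-is: 9 3 9 2 8 8 → sum 39
Total = 32 + 39 = 71.
Check digit = (10 − (71 mod 10)) mod 10 = 9.

9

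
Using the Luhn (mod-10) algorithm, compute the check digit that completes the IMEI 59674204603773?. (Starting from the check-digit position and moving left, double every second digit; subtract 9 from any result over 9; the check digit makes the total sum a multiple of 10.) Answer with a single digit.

Partial digits right→left: 3 7 7 3 0 6 4 0 2 4 7 6 9 5
Double every second digit counting from the check-digit position (so the 1st, 3rd, 5th, ... of the partial from the right).
  doubled (with −9 where >9): 6 5 0 8 4 5 9 → sum 37
  kept as-is: 7 3 6 0 4 6 5 → sum 31
Total = 37 + 31 = 68.
Check digit = (10 − (68 mod 10)) mod 10 = 2.

2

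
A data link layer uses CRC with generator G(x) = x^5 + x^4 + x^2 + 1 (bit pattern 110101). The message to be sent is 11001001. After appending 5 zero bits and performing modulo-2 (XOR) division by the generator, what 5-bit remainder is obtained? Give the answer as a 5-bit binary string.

Append 5 zeros: 1100100100000. Divide by 110101 (XOR where the leading bit is 1):
  pos 0: 110010 XOR 110101 = 000111
  pos 3: 111010 XOR 110101 = 001111
  pos 5: 111100 XOR 110101 = 001001
  pos 7: 100100 XOR 110101 = 010001
Remainder (last 5 bits) = 10001. This is the CRC / FCS.

10001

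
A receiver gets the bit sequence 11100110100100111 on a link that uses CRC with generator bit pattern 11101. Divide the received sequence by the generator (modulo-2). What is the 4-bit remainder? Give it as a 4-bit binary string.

Modulo-2 division of 11100110100100111 by 11101:
  pos 0: 11100 XOR 11101 = 00001
  pos 4: 11101 XOR 11101 = 00000
  pos 11: 10011 XOR 11101 = 01110
  pos 12: 11101 XOR 11101 = 00000
Remainder = 0000 (zero — the frame passes the CRC check).

0000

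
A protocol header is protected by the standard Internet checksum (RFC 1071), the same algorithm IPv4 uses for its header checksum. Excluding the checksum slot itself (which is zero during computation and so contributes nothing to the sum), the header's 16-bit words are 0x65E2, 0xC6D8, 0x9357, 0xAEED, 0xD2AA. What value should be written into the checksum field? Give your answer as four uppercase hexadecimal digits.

BE54

One's-complement addition (fold any carry out of bit 15 back into bit 0):
  0x65E2 + 0xC6D8 = 0x12CBA → wrap carry → 0x2CBB
  0x2CBB + 0x9357 = 0x0C012
  0xC012 + 0xAEED = 0x16EFF → wrap carry → 0x6F00
  0x6F00 + 0xD2AA = 0x141AA → wrap carry → 0x41AB
One's-complement sum = 0x41AB.
Checksum = ~0x41AB & 0xFFFF = 0xBE54.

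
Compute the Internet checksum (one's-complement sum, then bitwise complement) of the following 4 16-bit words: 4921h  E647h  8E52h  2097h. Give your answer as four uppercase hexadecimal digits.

21AD

One's-complement addition (fold any carry out of bit 15 back into bit 0):
  0x4921 + 0xE647 = 0x12F68 → wrap carry → 0x2F69
  0x2F69 + 0x8E52 = 0x0BDBB
  0xBDBB + 0x2097 = 0x0DE52
One's-complement sum = 0xDE52.
Checksum = ~0xDE52 & 0xFFFF = 0x21AD.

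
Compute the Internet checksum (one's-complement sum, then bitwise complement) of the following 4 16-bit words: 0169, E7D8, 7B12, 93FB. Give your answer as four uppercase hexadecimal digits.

07B0

One's-complement addition (fold any carry out of bit 15 back into bit 0):
  0x0169 + 0xE7D8 = 0x0E941
  0xE941 + 0x7B12 = 0x16453 → wrap carry → 0x6454
  0x6454 + 0x93FB = 0x0F84F
One's-complement sum = 0xF84F.
Checksum = ~0xF84F & 0xFFFF = 0x07B0.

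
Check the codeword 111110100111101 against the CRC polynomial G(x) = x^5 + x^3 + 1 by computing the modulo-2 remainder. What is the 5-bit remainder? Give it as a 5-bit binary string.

11010

Modulo-2 division of 111110100111101 by 101001:
  pos 0: 111110 XOR 101001 = 010111
  pos 1: 101111 XOR 101001 = 000110
  pos 4: 110001 XOR 101001 = 011000
  pos 5: 110001 XOR 101001 = 011000
  pos 6: 110001 XOR 101001 = 011000
  pos 7: 110001 XOR 101001 = 011000
  pos 8: 110000 XOR 101001 = 011001
  pos 9: 110011 XOR 101001 = 011010
Remainder = 11010 (nonzero — an error is detected).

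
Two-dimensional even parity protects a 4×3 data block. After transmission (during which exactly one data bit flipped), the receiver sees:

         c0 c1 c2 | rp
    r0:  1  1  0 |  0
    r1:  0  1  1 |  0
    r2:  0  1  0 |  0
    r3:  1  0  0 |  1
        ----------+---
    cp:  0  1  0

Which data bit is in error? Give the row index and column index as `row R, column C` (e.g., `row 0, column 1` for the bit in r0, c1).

row 2, column 2

Recompute each row's even parity and compare to rp:
  r0: data parity 0, sent rp 0 → ok
  r1: data parity 0, sent rp 0 → ok
  r2: data parity 1, sent rp 0 → mismatch
  r3: data parity 1, sent rp 1 → ok
Recompute each column's even parity and compare to cp:
  c0: data parity 0, sent cp 0 → ok
  c1: data parity 1, sent cp 1 → ok
  c2: data parity 1, sent cp 0 → mismatch
Exactly one row (r2) and one column (c2) fail → the flipped bit is at their intersection.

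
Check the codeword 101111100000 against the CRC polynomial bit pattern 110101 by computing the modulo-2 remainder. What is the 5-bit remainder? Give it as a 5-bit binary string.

00000

Modulo-2 division of 101111100000 by 110101:
  pos 0: 101111 XOR 110101 = 011010
  pos 1: 110101 XOR 110101 = 000000
Remainder = 00000 (zero — the frame passes the CRC check).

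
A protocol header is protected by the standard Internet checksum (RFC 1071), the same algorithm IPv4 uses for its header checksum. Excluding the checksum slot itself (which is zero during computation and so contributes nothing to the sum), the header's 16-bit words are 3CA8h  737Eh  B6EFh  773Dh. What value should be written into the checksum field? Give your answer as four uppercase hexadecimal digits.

One's-complement addition (fold any carry out of bit 15 back into bit 0):
  0x3CA8 + 0x737E = 0x0B026
  0xB026 + 0xB6EF = 0x16715 → wrap carry → 0x6716
  0x6716 + 0x773D = 0x0DE53
One's-complement sum = 0xDE53.
Checksum = ~0xDE53 & 0xFFFF = 0x21AC.

21AC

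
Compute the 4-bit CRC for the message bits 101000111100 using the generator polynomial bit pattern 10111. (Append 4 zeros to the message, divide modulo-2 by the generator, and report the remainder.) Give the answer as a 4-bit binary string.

Append 4 zeros: 1010001111000000. Divide by 10111 (XOR where the leading bit is 1):
  pos 0: 10100 XOR 10111 = 00011
  pos 3: 11011 XOR 10111 = 01100
  pos 4: 11001 XOR 10111 = 01110
  pos 5: 11101 XOR 10111 = 01010
  pos 6: 10100 XOR 10111 = 00011
  pos 9: 11000 XOR 10111 = 01111
  pos 10: 11110 XOR 10111 = 01001
  pos 11: 10010 XOR 10111 = 00101
Remainder (last 4 bits) = 0101. This is the CRC / FCS.

0101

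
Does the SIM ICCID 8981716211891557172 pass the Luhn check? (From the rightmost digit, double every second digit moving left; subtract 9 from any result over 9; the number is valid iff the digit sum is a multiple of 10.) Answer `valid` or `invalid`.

From the right, keep odd positions and double even positions (subtract 9 from any doubled value over 9):
  doubled (positions 2,4,...): 5 5 1 9 2 4 2 2 9 → sum 39
  kept (positions 1,3,...): 2 1 5 1 8 1 6 7 8 8 → sum 47
Total = 86.
86 mod 10 = 6, so the number is invalid.

invalid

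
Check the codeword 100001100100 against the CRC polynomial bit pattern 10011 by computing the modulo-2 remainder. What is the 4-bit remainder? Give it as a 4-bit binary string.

Modulo-2 division of 100001100100 by 10011:
  pos 0: 10000 XOR 10011 = 00011
  pos 3: 11110 XOR 10011 = 01101
  pos 4: 11010 XOR 10011 = 01001
  pos 5: 10011 XOR 10011 = 00000
Remainder = 0000 (zero — the frame passes the CRC check).

0000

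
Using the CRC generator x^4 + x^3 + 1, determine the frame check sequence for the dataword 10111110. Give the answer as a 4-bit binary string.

0101

Append 4 zeros: 101111100000. Divide by 11001 (XOR where the leading bit is 1):
  pos 0: 10111 XOR 11001 = 01110
  pos 1: 11101 XOR 11001 = 00100
  pos 3: 10010 XOR 11001 = 01011
  pos 4: 10110 XOR 11001 = 01111
  pos 5: 11110 XOR 11001 = 00111
  pos 7: 11100 XOR 11001 = 00101
Remainder (last 4 bits) = 0101. This is the CRC / FCS.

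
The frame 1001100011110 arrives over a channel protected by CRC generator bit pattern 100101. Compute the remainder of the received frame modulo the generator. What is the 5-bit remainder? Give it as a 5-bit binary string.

00111

Modulo-2 division of 1001100011110 by 100101:
  pos 0: 100110 XOR 100101 = 000011
  pos 4: 110011 XOR 100101 = 010110
  pos 5: 101101 XOR 100101 = 001000
  pos 7: 100010 XOR 100101 = 000111
Remainder = 00111 (nonzero — an error is detected).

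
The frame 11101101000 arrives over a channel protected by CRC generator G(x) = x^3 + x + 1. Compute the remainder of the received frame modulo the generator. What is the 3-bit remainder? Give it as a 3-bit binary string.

Modulo-2 division of 11101101000 by 1011:
  pos 0: 1110 XOR 1011 = 0101
  pos 1: 1011 XOR 1011 = 0000
  pos 5: 1010 XOR 1011 = 0001
Remainder = 100 (nonzero — an error is detected).

100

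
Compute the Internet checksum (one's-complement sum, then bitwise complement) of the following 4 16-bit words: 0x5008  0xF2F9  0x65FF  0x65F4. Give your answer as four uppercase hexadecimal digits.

One's-complement addition (fold any carry out of bit 15 back into bit 0):
  0x5008 + 0xF2F9 = 0x14301 → wrap carry → 0x4302
  0x4302 + 0x65FF = 0x0A901
  0xA901 + 0x65F4 = 0x10EF5 → wrap carry → 0x0EF6
One's-complement sum = 0x0EF6.
Checksum = ~0x0EF6 & 0xFFFF = 0xF109.

F109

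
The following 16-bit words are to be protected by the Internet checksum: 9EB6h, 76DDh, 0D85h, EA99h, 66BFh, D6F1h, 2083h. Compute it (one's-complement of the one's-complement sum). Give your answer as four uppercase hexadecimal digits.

One's-complement addition (fold any carry out of bit 15 back into bit 0):
  0x9EB6 + 0x76DD = 0x11593 → wrap carry → 0x1594
  0x1594 + 0x0D85 = 0x02319
  0x2319 + 0xEA99 = 0x10DB2 → wrap carry → 0x0DB3
  0x0DB3 + 0x66BF = 0x07472
  0x7472 + 0xD6F1 = 0x14B63 → wrap carry → 0x4B64
  0x4B64 + 0x2083 = 0x06BE7
One's-complement sum = 0x6BE7.
Checksum = ~0x6BE7 & 0xFFFF = 0x9418.

9418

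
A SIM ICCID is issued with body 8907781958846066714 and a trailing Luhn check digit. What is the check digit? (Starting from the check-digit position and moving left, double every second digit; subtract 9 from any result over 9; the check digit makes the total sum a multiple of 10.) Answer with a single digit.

Partial digits right→left: 4 1 7 6 6 0 6 4 8 8 5 9 1 8 7 7 0 9 8
Double every second digit counting from the check-digit position (so the 1st, 3rd, 5th, ... of the partial from the right).
  doubled (with −9 where >9): 8 5 3 3 7 1 2 5 0 7 → sum 41
  kept as-is: 1 6 0 4 8 9 8 7 9 → sum 52
Total = 41 + 52 = 93.
Check digit = (10 − (93 mod 10)) mod 10 = 7.

7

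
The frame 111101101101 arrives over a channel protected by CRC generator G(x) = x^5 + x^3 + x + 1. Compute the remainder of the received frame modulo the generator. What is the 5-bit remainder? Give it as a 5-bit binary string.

Modulo-2 division of 111101101101 by 101011:
  pos 0: 111101 XOR 101011 = 010110
  pos 1: 101101 XOR 101011 = 000110
  pos 4: 110011 XOR 101011 = 011000
  pos 5: 110000 XOR 101011 = 011011
  pos 6: 110111 XOR 101011 = 011100
Remainder = 11100 (nonzero — an error is detected).

11100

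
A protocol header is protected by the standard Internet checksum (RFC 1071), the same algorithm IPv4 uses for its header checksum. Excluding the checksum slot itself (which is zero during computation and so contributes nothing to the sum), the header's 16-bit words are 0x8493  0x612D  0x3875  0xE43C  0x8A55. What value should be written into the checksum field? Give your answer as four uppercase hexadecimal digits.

One's-complement addition (fold any carry out of bit 15 back into bit 0):
  0x8493 + 0x612D = 0x0E5C0
  0xE5C0 + 0x3875 = 0x11E35 → wrap carry → 0x1E36
  0x1E36 + 0xE43C = 0x10272 → wrap carry → 0x0273
  0x0273 + 0x8A55 = 0x08CC8
One's-complement sum = 0x8CC8.
Checksum = ~0x8CC8 & 0xFFFF = 0x7337.

7337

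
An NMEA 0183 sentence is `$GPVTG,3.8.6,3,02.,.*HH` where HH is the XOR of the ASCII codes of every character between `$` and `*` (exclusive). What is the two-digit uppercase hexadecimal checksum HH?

XOR the ASCII codes of the payload characters:
  'G' = 0x47 → acc = 0x47
  'P' = 0x50 → acc = 0x17
  'V' = 0x56 → acc = 0x41
  'T' = 0x54 → acc = 0x15
  'G' = 0x47 → acc = 0x52
  ',' = 0x2C → acc = 0x7E
  '3' = 0x33 → acc = 0x4D
  '.' = 0x2E → acc = 0x63
  '8' = 0x38 → acc = 0x5B
  '.' = 0x2E → acc = 0x75
  '6' = 0x36 → acc = 0x43
  ',' = 0x2C → acc = 0x6F
  '3' = 0x33 → acc = 0x5C
  ',' = 0x2C → acc = 0x70
  '0' = 0x30 → acc = 0x40
  '2' = 0x32 → acc = 0x72
  '.' = 0x2E → acc = 0x5C
  ',' = 0x2C → acc = 0x70
  '.' = 0x2E → acc = 0x5E
Checksum = 0x5E.

5E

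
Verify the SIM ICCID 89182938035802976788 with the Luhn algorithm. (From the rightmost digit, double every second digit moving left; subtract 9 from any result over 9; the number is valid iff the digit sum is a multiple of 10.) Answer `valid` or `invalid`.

From the right, keep odd positions and double even positions (subtract 9 from any doubled value over 9):
  doubled (positions 2,4,...): 7 3 9 0 1 0 6 4 2 7 → sum 39
  kept (positions 1,3,...): 8 7 7 2 8 3 8 9 8 9 → sum 69
Total = 108.
108 mod 10 = 8, so the number is invalid.

invalid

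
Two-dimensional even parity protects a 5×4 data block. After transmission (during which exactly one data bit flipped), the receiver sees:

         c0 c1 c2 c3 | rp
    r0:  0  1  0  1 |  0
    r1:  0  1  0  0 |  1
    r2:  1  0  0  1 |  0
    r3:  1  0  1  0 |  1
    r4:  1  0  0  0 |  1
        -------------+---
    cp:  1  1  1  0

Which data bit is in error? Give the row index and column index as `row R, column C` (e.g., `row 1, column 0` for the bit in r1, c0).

Recompute each row's even parity and compare to rp:
  r0: data parity 0, sent rp 0 → ok
  r1: data parity 1, sent rp 1 → ok
  r2: data parity 0, sent rp 0 → ok
  r3: data parity 0, sent rp 1 → mismatch
  r4: data parity 1, sent rp 1 → ok
Recompute each column's even parity and compare to cp:
  c0: data parity 1, sent cp 1 → ok
  c1: data parity 0, sent cp 1 → mismatch
  c2: data parity 1, sent cp 1 → ok
  c3: data parity 0, sent cp 0 → ok
Exactly one row (r3) and one column (c1) fail → the flipped bit is at their intersection.

row 3, column 1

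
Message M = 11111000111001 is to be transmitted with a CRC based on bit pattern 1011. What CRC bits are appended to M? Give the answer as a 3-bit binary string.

000

Append 3 zeros: 11111000111001000. Divide by 1011 (XOR where the leading bit is 1):
  pos 0: 1111 XOR 1011 = 0100
  pos 1: 1001 XOR 1011 = 0010
  pos 3: 1000 XOR 1011 = 0011
  pos 5: 1101 XOR 1011 = 0110
  pos 6: 1101 XOR 1011 = 0110
  pos 7: 1101 XOR 1011 = 0110
  pos 8: 1100 XOR 1011 = 0111
  pos 9: 1110 XOR 1011 = 0101
  pos 10: 1011 XOR 1011 = 0000
Remainder (last 3 bits) = 000. This is the CRC / FCS.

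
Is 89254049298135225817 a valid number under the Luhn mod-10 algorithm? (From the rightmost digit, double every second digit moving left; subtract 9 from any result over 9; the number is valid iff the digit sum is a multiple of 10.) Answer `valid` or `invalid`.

invalid

From the right, keep odd positions and double even positions (subtract 9 from any doubled value over 9):
  doubled (positions 2,4,...): 2 1 4 6 7 4 8 8 4 7 → sum 51
  kept (positions 1,3,...): 7 8 2 5 1 9 9 0 5 9 → sum 55
Total = 106.
106 mod 10 = 6, so the number is invalid.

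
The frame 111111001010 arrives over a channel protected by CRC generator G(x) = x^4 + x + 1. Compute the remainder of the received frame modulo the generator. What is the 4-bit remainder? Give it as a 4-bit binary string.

1011

Modulo-2 division of 111111001010 by 10011:
  pos 0: 11111 XOR 10011 = 01100
  pos 1: 11001 XOR 10011 = 01010
  pos 2: 10100 XOR 10011 = 00111
  pos 4: 11101 XOR 10011 = 01110
  pos 5: 11100 XOR 10011 = 01111
  pos 6: 11111 XOR 10011 = 01100
  pos 7: 11000 XOR 10011 = 01011
Remainder = 1011 (nonzero — an error is detected).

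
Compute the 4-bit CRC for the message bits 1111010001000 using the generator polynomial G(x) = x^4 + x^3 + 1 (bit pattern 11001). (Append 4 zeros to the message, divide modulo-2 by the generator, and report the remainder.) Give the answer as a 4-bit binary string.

0011

Append 4 zeros: 11110100010000000. Divide by 11001 (XOR where the leading bit is 1):
  pos 0: 11110 XOR 11001 = 00111
  pos 2: 11110 XOR 11001 = 00111
  pos 4: 11100 XOR 11001 = 00101
  pos 6: 10110 XOR 11001 = 01111
  pos 7: 11110 XOR 11001 = 00111
  pos 9: 11100 XOR 11001 = 00101
  pos 11: 10100 XOR 11001 = 01101
  pos 12: 11010 XOR 11001 = 00011
Remainder (last 4 bits) = 0011. This is the CRC / FCS.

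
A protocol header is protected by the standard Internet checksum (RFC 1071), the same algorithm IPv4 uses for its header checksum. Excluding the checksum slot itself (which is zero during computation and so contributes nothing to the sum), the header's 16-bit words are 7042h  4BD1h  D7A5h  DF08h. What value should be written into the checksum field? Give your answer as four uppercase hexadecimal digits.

8D3D

One's-complement addition (fold any carry out of bit 15 back into bit 0):
  0x7042 + 0x4BD1 = 0x0BC13
  0xBC13 + 0xD7A5 = 0x193B8 → wrap carry → 0x93B9
  0x93B9 + 0xDF08 = 0x172C1 → wrap carry → 0x72C2
One's-complement sum = 0x72C2.
Checksum = ~0x72C2 & 0xFFFF = 0x8D3D.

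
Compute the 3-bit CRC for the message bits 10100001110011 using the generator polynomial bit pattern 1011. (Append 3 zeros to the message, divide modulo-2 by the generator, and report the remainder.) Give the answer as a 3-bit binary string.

Append 3 zeros: 10100001110011000. Divide by 1011 (XOR where the leading bit is 1):
  pos 0: 1010 XOR 1011 = 0001
  pos 3: 1000 XOR 1011 = 0011
  pos 5: 1111 XOR 1011 = 0100
  pos 6: 1001 XOR 1011 = 0010
  pos 8: 1000 XOR 1011 = 0011
  pos 10: 1111 XOR 1011 = 0100
  pos 11: 1000 XOR 1011 = 0011
  pos 13: 1100 XOR 1011 = 0111
Remainder (last 3 bits) = 111. This is the CRC / FCS.

111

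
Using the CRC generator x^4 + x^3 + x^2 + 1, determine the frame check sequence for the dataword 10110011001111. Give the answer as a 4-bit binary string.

Append 4 zeros: 101100110011110000. Divide by 11101 (XOR where the leading bit is 1):
  pos 0: 10110 XOR 11101 = 01011
  pos 1: 10110 XOR 11101 = 01011
  pos 2: 10111 XOR 11101 = 01010
  pos 3: 10101 XOR 11101 = 01000
  pos 4: 10000 XOR 11101 = 01101
  pos 5: 11010 XOR 11101 = 00111
  pos 7: 11111 XOR 11101 = 00010
  pos 10: 10110 XOR 11101 = 01011
  pos 11: 10110 XOR 11101 = 01011
  pos 12: 10110 XOR 11101 = 01011
  pos 13: 10110 XOR 11101 = 01011
Remainder (last 4 bits) = 1011. This is the CRC / FCS.

1011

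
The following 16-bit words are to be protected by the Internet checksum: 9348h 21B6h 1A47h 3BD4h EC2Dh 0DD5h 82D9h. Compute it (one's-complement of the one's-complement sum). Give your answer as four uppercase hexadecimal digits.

7809

One's-complement addition (fold any carry out of bit 15 back into bit 0):
  0x9348 + 0x21B6 = 0x0B4FE
  0xB4FE + 0x1A47 = 0x0CF45
  0xCF45 + 0x3BD4 = 0x10B19 → wrap carry → 0x0B1A
  0x0B1A + 0xEC2D = 0x0F747
  0xF747 + 0x0DD5 = 0x1051C → wrap carry → 0x051D
  0x051D + 0x82D9 = 0x087F6
One's-complement sum = 0x87F6.
Checksum = ~0x87F6 & 0xFFFF = 0x7809.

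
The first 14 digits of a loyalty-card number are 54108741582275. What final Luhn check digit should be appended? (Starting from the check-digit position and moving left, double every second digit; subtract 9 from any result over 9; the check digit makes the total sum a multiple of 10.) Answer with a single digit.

1

Partial digits right→left: 5 7 2 2 8 5 1 4 7 8 0 1 4 5
Double every second digit counting from the check-digit position (so the 1st, 3rd, 5th, ... of the partial from the right).
  doubled (with −9 where >9): 1 4 7 2 5 0 8 → sum 27
  kept as-is: 7 2 5 4 8 1 5 → sum 32
Total = 27 + 32 = 59.
Check digit = (10 − (59 mod 10)) mod 10 = 1.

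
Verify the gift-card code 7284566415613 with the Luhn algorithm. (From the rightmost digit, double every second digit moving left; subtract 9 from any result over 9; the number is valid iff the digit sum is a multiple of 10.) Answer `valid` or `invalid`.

invalid

From the right, keep odd positions and double even positions (subtract 9 from any doubled value over 9):
  doubled (positions 2,4,...): 2 1 8 3 8 4 → sum 26
  kept (positions 1,3,...): 3 6 1 6 5 8 7 → sum 36
Total = 62.
62 mod 10 = 2, so the number is invalid.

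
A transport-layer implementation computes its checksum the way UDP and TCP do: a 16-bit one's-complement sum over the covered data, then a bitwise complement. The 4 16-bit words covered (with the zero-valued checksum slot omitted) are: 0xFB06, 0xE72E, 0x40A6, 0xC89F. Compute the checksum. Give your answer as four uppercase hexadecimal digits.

1484

One's-complement addition (fold any carry out of bit 15 back into bit 0):
  0xFB06 + 0xE72E = 0x1E234 → wrap carry → 0xE235
  0xE235 + 0x40A6 = 0x122DB → wrap carry → 0x22DC
  0x22DC + 0xC89F = 0x0EB7B
One's-complement sum = 0xEB7B.
Checksum = ~0xEB7B & 0xFFFF = 0x1484.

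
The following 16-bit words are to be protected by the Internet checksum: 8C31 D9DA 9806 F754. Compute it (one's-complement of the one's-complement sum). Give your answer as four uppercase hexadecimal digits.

One's-complement addition (fold any carry out of bit 15 back into bit 0):
  0x8C31 + 0xD9DA = 0x1660B → wrap carry → 0x660C
  0x660C + 0x9806 = 0x0FE12
  0xFE12 + 0xF754 = 0x1F566 → wrap carry → 0xF567
One's-complement sum = 0xF567.
Checksum = ~0xF567 & 0xFFFF = 0x0A98.

0A98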